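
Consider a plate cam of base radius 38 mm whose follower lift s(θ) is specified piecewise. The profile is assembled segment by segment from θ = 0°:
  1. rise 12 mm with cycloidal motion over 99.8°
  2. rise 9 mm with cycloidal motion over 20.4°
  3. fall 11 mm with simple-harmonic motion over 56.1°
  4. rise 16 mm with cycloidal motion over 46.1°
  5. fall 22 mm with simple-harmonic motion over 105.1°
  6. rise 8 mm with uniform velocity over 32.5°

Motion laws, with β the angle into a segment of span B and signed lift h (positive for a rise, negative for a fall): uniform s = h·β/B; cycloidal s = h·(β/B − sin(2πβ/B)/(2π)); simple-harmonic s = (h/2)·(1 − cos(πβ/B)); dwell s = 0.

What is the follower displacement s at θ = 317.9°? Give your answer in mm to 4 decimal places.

seg 1 [0°–99.8°] cycloidal, h=12: full span → s += 12 → s = 12.0000
seg 2 [99.8°–120.2°] cycloidal, h=9: full span → s += 9 → s = 21.0000
seg 3 [120.2°–176.3°] simple-harmonic, h=-11: full span → s += -11 → s = 10.0000
seg 4 [176.3°–222.4°] cycloidal, h=16: full span → s += 16 → s = 26.0000
seg 5 [222.4°–327.5°] simple-harmonic, h=-22: θ=317.9° here. β=95.5, B=105.1. -22/2·(1 − cos(π·0.9087)) = -21.5502 → s = 4.4498

4.4498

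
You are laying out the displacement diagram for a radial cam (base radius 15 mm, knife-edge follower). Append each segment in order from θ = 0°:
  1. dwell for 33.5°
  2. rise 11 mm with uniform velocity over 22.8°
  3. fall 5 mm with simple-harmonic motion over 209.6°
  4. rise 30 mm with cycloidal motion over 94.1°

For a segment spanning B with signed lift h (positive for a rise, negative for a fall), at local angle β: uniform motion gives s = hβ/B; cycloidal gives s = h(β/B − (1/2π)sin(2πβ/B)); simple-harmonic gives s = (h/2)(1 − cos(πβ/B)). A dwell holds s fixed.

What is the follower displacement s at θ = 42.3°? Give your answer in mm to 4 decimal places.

seg 1 [0°–33.5°] dwell: s stays 0.0000
seg 2 [33.5°–56.3°] uniform, h=11: θ=42.3° here. β=8.8, B=22.8. 11·8.8/22.8 = 4.2456 → s = 4.2456

4.2456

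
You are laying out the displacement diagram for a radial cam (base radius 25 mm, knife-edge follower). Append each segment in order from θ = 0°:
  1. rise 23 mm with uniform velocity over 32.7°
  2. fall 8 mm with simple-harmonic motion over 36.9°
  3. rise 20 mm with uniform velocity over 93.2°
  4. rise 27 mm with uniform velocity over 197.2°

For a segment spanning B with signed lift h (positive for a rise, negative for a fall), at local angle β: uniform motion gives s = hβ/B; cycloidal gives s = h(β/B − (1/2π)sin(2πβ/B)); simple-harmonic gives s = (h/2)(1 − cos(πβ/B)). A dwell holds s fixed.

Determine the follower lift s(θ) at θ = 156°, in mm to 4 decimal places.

seg 1 [0°–32.7°] uniform, h=23: full span → s += 23 → s = 23.0000
seg 2 [32.7°–69.6°] simple-harmonic, h=-8: full span → s += -8 → s = 15.0000
seg 3 [69.6°–162.8°] uniform, h=20: θ=156° here. β=86.4, B=93.2. 20·86.4/93.2 = 18.5408 → s = 33.5408

33.5408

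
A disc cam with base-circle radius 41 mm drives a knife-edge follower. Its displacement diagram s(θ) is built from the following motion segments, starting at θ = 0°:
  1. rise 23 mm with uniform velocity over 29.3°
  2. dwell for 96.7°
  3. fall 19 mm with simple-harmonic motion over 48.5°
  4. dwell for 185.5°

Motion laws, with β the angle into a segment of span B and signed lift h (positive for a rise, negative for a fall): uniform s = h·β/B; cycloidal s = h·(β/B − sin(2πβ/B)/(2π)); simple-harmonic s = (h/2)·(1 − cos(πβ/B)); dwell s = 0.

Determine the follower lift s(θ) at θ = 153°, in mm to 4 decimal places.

seg 1 [0°–29.3°] uniform, h=23: full span → s += 23 → s = 23.0000
seg 2 [29.3°–126°] dwell: s stays 23.0000
seg 3 [126°–174.5°] simple-harmonic, h=-19: θ=153° here. β=27, B=48.5. -19/2·(1 − cos(π·0.5567)) = -11.1833 → s = 11.8167

11.8167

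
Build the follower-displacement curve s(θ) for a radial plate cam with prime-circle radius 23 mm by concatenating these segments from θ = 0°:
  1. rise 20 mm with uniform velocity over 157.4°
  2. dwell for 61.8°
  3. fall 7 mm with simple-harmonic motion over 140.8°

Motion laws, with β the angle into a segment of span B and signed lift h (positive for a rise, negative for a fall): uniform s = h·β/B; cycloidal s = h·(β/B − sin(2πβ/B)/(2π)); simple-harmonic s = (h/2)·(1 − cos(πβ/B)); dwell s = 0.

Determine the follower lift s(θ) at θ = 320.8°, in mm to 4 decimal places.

seg 1 [0°–157.4°] uniform, h=20: full span → s += 20 → s = 20.0000
seg 2 [157.4°–219.2°] dwell: s stays 20.0000
seg 3 [219.2°–360°] simple-harmonic, h=-7: θ=320.8° here. β=101.6, B=140.8. -7/2·(1 − cos(π·0.7216)) = -5.7444 → s = 14.2556

14.2556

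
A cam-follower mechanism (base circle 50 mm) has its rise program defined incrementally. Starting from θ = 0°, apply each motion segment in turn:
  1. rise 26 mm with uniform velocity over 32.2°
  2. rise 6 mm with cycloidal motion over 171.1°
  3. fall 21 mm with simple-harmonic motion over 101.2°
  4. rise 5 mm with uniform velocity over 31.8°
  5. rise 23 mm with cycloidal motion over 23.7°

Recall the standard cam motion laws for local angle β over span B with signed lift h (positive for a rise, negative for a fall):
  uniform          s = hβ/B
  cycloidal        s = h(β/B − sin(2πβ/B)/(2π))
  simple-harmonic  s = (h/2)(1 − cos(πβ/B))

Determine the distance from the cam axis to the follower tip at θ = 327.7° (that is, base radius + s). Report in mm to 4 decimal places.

seg 1 [0°–32.2°] uniform, h=26: full span → s += 26 → s = 26.0000
seg 2 [32.2°–203.3°] cycloidal, h=6: full span → s += 6 → s = 32.0000
seg 3 [203.3°–304.5°] simple-harmonic, h=-21: full span → s += -21 → s = 11.0000
seg 4 [304.5°–336.3°] uniform, h=5: θ=327.7° here. β=23.2, B=31.8. 5·23.2/31.8 = 3.6478 → s = 14.6478
radial distance = base radius + s = 50 + 14.6478 = 64.6478

64.6478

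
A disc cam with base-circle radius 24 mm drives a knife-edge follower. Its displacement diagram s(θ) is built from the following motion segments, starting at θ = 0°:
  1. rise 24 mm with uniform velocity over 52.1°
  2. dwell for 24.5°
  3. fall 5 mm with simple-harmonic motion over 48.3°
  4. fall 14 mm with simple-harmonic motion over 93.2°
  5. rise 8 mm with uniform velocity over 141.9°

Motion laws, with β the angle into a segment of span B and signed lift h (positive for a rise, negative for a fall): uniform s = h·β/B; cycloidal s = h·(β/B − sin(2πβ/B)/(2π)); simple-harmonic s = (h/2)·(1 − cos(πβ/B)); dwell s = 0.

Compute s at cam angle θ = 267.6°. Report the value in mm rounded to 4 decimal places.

seg 1 [0°–52.1°] uniform, h=24: full span → s += 24 → s = 24.0000
seg 2 [52.1°–76.6°] dwell: s stays 24.0000
seg 3 [76.6°–124.9°] simple-harmonic, h=-5: full span → s += -5 → s = 19.0000
seg 4 [124.9°–218.1°] simple-harmonic, h=-14: full span → s += -14 → s = 5.0000
seg 5 [218.1°–360°] uniform, h=8: θ=267.6° here. β=49.5, B=141.9. 8·49.5/141.9 = 2.7907 → s = 7.7907

7.7907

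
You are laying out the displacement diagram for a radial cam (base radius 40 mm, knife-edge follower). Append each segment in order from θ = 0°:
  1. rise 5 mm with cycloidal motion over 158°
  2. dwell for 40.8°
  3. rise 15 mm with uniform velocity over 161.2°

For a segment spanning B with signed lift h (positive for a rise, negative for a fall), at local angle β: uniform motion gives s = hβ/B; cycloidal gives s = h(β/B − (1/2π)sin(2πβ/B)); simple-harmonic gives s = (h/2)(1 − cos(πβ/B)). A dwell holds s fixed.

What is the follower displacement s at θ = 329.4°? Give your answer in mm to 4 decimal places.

seg 1 [0°–158°] cycloidal, h=5: full span → s += 5 → s = 5.0000
seg 2 [158°–198.8°] dwell: s stays 5.0000
seg 3 [198.8°–360°] uniform, h=15: θ=329.4° here. β=130.6, B=161.2. 15·130.6/161.2 = 12.1526 → s = 17.1526

17.1526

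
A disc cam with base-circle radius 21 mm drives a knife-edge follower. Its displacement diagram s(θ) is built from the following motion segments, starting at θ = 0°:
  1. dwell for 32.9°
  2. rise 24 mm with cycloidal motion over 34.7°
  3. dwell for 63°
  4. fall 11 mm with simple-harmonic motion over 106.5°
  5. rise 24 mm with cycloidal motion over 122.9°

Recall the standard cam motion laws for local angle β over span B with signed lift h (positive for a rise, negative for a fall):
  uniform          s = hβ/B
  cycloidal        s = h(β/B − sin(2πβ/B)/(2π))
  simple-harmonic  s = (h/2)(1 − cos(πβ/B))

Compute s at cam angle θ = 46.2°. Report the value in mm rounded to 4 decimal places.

seg 1 [0°–32.9°] dwell: s stays 0.0000
seg 2 [32.9°–67.6°] cycloidal, h=24: θ=46.2° here. β=13.3, B=34.7. 24·(0.3833 − sin(2π·0.3833)/(2π)) = 6.6421 → s = 6.6421

6.6421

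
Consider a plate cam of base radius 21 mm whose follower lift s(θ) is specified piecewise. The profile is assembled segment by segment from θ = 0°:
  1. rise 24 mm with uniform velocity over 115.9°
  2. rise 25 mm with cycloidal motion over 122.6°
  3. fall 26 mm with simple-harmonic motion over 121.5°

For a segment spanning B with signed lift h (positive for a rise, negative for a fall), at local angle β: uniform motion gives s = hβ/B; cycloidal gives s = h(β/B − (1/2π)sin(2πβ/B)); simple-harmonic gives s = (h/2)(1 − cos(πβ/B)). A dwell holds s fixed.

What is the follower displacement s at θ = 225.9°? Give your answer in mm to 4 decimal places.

seg 1 [0°–115.9°] uniform, h=24: full span → s += 24 → s = 24.0000
seg 2 [115.9°–238.5°] cycloidal, h=25: θ=225.9° here. β=110, B=122.6. 25·(0.8972 − sin(2π·0.8972)/(2π)) = 24.8251 → s = 48.8251

48.8251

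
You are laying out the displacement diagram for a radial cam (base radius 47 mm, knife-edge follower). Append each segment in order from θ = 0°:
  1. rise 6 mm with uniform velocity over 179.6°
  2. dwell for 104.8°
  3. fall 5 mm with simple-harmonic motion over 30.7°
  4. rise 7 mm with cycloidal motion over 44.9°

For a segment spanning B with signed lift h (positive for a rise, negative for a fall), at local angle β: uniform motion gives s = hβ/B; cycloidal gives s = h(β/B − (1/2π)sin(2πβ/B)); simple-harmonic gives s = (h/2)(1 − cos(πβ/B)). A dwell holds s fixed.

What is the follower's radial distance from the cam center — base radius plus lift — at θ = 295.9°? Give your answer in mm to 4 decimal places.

seg 1 [0°–179.6°] uniform, h=6: full span → s += 6 → s = 6.0000
seg 2 [179.6°–284.4°] dwell: s stays 6.0000
seg 3 [284.4°–315.1°] simple-harmonic, h=-5: θ=295.9° here. β=11.5, B=30.7. -5/2·(1 − cos(π·0.3746)) = -1.5403 → s = 4.4597
radial distance = base radius + s = 47 + 4.4597 = 51.4597

51.4597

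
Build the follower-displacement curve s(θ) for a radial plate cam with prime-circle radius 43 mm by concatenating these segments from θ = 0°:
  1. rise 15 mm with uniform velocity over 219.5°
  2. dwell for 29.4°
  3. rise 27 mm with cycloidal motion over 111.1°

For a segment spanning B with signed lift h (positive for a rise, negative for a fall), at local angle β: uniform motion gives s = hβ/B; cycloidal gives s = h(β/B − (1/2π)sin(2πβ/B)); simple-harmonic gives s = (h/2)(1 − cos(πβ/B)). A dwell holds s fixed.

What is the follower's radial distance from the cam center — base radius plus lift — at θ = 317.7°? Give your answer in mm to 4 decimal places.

seg 1 [0°–219.5°] uniform, h=15: full span → s += 15 → s = 15.0000
seg 2 [219.5°–248.9°] dwell: s stays 15.0000
seg 3 [248.9°–360°] cycloidal, h=27: θ=317.7° here. β=68.8, B=111.1. 27·(0.6193 − sin(2π·0.6193)/(2π)) = 19.6471 → s = 34.6471
radial distance = base radius + s = 43 + 34.6471 = 77.6471

77.6471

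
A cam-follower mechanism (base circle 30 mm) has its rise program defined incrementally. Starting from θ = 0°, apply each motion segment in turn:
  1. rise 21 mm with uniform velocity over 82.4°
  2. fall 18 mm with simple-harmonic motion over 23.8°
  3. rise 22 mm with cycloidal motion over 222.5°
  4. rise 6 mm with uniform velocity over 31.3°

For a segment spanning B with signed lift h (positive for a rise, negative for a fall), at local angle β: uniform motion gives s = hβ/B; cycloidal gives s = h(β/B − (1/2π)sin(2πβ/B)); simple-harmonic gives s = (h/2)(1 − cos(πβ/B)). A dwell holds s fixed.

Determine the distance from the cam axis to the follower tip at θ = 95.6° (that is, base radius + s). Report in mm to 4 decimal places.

seg 1 [0°–82.4°] uniform, h=21: full span → s += 21 → s = 21.0000
seg 2 [82.4°–106.2°] simple-harmonic, h=-18: θ=95.6° here. β=13.2, B=23.8. -18/2·(1 − cos(π·0.5546)) = -10.5368 → s = 10.4632
radial distance = base radius + s = 30 + 10.4632 = 40.4632

40.4632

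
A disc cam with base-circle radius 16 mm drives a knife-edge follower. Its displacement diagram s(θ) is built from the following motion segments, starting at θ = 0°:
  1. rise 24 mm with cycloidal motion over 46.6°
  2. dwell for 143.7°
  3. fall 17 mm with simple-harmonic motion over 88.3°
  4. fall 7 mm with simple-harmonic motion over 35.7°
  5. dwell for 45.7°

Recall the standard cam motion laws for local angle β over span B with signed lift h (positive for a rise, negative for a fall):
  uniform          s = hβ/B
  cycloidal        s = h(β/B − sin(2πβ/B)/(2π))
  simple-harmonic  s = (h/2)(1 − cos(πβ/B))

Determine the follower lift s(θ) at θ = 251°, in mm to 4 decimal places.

seg 1 [0°–46.6°] cycloidal, h=24: full span → s += 24 → s = 24.0000
seg 2 [46.6°–190.3°] dwell: s stays 24.0000
seg 3 [190.3°–278.6°] simple-harmonic, h=-17: θ=251° here. β=60.7, B=88.3. -17/2·(1 − cos(π·0.6874)) = -13.2208 → s = 10.7792

10.7792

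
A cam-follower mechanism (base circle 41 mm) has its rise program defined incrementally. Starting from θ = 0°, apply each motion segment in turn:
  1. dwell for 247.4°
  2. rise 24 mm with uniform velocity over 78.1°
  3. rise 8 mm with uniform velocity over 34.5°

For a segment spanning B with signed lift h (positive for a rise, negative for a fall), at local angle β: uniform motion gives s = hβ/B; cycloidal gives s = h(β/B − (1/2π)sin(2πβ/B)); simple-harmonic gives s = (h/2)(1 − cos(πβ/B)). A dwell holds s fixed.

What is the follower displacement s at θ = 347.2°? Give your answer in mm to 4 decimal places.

seg 1 [0°–247.4°] dwell: s stays 0.0000
seg 2 [247.4°–325.5°] uniform, h=24: full span → s += 24 → s = 24.0000
seg 3 [325.5°–360°] uniform, h=8: θ=347.2° here. β=21.7, B=34.5. 8·21.7/34.5 = 5.0319 → s = 29.0319

29.0319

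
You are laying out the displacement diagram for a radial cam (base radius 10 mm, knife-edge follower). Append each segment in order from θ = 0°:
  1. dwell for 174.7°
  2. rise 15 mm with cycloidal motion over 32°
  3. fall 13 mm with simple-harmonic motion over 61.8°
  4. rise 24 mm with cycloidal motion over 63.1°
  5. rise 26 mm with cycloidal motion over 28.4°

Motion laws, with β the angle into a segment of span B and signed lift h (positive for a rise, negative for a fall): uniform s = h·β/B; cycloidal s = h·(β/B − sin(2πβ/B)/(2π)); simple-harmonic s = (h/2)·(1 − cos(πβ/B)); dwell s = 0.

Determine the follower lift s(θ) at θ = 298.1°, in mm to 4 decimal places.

seg 1 [0°–174.7°] dwell: s stays 0.0000
seg 2 [174.7°–206.7°] cycloidal, h=15: full span → s += 15 → s = 15.0000
seg 3 [206.7°–268.5°] simple-harmonic, h=-13: full span → s += -13 → s = 2.0000
seg 4 [268.5°–331.6°] cycloidal, h=24: θ=298.1° here. β=29.6, B=63.1. 24·(0.4691 − sin(2π·0.4691)/(2π)) = 10.5213 → s = 12.5213

12.5213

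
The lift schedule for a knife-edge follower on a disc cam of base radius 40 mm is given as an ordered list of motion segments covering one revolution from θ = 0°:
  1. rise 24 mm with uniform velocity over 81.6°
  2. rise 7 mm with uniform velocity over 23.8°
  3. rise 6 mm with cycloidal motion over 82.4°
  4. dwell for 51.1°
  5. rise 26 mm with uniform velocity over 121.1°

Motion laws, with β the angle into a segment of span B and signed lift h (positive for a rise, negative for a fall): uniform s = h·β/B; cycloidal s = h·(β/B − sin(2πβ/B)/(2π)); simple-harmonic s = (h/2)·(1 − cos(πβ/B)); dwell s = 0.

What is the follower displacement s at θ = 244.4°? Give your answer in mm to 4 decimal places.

seg 1 [0°–81.6°] uniform, h=24: full span → s += 24 → s = 24.0000
seg 2 [81.6°–105.4°] uniform, h=7: full span → s += 7 → s = 31.0000
seg 3 [105.4°–187.8°] cycloidal, h=6: full span → s += 6 → s = 37.0000
seg 4 [187.8°–238.9°] dwell: s stays 37.0000
seg 5 [238.9°–360°] uniform, h=26: θ=244.4° here. β=5.5, B=121.1. 26·5.5/121.1 = 1.1808 → s = 38.1808

38.1808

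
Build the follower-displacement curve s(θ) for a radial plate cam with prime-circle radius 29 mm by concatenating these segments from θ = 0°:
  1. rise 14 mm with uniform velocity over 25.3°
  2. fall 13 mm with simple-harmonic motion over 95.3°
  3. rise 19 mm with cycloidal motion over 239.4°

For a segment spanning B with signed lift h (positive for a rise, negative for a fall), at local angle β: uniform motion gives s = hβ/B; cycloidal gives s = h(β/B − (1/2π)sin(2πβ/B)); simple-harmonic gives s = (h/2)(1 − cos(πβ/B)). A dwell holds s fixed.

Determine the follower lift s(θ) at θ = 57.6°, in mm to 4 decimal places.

seg 1 [0°–25.3°] uniform, h=14: full span → s += 14 → s = 14.0000
seg 2 [25.3°–120.6°] simple-harmonic, h=-13: θ=57.6° here. β=32.3, B=95.3. -13/2·(1 − cos(π·0.3389)) = -3.3495 → s = 10.6505

10.6505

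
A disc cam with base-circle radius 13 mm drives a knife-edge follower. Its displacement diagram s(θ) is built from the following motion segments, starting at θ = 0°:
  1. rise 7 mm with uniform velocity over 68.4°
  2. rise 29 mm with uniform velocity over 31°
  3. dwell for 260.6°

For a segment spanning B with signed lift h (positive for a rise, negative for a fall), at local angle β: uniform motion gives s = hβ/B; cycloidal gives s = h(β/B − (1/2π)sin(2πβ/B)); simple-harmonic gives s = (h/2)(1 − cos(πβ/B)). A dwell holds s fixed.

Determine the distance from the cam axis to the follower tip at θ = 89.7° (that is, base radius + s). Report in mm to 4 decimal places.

seg 1 [0°–68.4°] uniform, h=7: full span → s += 7 → s = 7.0000
seg 2 [68.4°–99.4°] uniform, h=29: θ=89.7° here. β=21.3, B=31. 29·21.3/31 = 19.9258 → s = 26.9258
radial distance = base radius + s = 13 + 26.9258 = 39.9258

39.9258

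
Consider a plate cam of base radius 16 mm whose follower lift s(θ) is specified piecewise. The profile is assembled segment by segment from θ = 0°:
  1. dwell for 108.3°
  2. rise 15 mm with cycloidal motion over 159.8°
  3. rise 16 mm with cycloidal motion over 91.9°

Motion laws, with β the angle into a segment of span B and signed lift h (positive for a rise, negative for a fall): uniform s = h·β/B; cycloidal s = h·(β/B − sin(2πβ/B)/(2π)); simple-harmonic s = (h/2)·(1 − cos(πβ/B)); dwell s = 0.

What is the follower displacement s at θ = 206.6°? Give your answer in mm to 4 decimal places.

seg 1 [0°–108.3°] dwell: s stays 0.0000
seg 2 [108.3°–268.1°] cycloidal, h=15: θ=206.6° here. β=98.3, B=159.8. 15·(0.6151 − sin(2π·0.6151)/(2π)) = 10.8075 → s = 10.8075

10.8075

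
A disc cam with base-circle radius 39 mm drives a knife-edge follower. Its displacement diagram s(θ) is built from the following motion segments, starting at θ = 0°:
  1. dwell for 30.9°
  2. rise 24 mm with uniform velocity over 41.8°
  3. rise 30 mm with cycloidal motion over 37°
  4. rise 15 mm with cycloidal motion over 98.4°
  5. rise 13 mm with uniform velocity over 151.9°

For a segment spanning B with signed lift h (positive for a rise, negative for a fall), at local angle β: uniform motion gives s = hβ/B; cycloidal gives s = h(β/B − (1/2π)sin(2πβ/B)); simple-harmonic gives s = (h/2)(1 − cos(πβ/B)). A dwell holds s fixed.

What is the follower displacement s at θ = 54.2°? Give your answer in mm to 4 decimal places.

seg 1 [0°–30.9°] dwell: s stays 0.0000
seg 2 [30.9°–72.7°] uniform, h=24: θ=54.2° here. β=23.3, B=41.8. 24·23.3/41.8 = 13.3780 → s = 13.3780

13.3780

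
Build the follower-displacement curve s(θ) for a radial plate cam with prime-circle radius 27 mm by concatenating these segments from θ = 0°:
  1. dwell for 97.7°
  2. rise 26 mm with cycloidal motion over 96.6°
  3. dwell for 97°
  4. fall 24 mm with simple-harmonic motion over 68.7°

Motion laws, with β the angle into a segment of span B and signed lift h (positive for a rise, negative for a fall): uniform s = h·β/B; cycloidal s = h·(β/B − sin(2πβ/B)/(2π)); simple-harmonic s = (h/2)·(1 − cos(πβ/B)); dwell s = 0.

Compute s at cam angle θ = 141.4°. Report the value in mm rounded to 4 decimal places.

seg 1 [0°–97.7°] dwell: s stays 0.0000
seg 2 [97.7°–194.3°] cycloidal, h=26: θ=141.4° here. β=43.7, B=96.6. 26·(0.4524 − sin(2π·0.4524)/(2π)) = 10.5422 → s = 10.5422

10.5422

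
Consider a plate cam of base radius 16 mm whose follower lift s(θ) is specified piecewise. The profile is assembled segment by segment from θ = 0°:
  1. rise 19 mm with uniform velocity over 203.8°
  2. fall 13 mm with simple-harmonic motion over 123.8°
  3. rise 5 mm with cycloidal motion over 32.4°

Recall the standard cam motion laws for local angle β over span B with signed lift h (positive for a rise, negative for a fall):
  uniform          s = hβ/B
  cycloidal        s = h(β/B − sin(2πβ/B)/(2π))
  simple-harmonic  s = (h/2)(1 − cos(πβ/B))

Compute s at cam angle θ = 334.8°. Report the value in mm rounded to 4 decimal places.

seg 1 [0°–203.8°] uniform, h=19: full span → s += 19 → s = 19.0000
seg 2 [203.8°–327.6°] simple-harmonic, h=-13: full span → s += -13 → s = 6.0000
seg 3 [327.6°–360°] cycloidal, h=5: θ=334.8° here. β=7.2, B=32.4. 5·(0.2222 − sin(2π·0.2222)/(2π)) = 0.3274 → s = 6.3274

6.3274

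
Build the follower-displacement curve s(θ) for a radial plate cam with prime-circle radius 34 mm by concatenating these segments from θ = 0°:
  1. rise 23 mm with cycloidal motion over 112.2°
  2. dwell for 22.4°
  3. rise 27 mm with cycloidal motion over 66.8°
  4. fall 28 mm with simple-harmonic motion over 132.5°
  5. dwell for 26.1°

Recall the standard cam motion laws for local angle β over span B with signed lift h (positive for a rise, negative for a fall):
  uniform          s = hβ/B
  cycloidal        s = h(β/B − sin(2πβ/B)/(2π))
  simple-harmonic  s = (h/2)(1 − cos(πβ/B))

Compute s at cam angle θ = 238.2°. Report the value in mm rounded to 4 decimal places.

seg 1 [0°–112.2°] cycloidal, h=23: full span → s += 23 → s = 23.0000
seg 2 [112.2°–134.6°] dwell: s stays 23.0000
seg 3 [134.6°–201.4°] cycloidal, h=27: full span → s += 27 → s = 50.0000
seg 4 [201.4°–333.9°] simple-harmonic, h=-28: θ=238.2° here. β=36.8, B=132.5. -28/2·(1 − cos(π·0.2777)) = -4.9996 → s = 45.0004

45.0004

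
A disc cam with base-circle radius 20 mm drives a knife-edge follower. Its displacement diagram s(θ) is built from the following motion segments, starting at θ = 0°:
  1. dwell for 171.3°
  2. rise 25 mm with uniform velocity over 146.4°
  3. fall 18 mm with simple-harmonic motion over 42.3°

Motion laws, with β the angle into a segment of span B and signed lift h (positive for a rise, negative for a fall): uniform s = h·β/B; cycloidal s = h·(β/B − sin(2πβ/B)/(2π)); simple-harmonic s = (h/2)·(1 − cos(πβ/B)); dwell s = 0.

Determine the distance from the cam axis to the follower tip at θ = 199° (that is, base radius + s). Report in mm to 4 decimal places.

seg 1 [0°–171.3°] dwell: s stays 0.0000
seg 2 [171.3°–317.7°] uniform, h=25: θ=199° here. β=27.7, B=146.4. 25·27.7/146.4 = 4.7302 → s = 4.7302
radial distance = base radius + s = 20 + 4.7302 = 24.7302

24.7302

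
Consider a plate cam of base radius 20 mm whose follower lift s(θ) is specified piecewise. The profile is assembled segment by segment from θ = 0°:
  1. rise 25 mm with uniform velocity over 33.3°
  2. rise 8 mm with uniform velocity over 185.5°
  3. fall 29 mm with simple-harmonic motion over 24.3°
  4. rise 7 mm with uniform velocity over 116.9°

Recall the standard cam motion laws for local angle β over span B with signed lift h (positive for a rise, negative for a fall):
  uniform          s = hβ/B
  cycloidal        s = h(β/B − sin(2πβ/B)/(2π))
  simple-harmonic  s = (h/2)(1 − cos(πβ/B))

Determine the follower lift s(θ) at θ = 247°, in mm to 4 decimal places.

seg 1 [0°–33.3°] uniform, h=25: full span → s += 25 → s = 25.0000
seg 2 [33.3°–218.8°] uniform, h=8: full span → s += 8 → s = 33.0000
seg 3 [218.8°–243.1°] simple-harmonic, h=-29: full span → s += -29 → s = 4.0000
seg 4 [243.1°–360°] uniform, h=7: θ=247° here. β=3.9, B=116.9. 7·3.9/116.9 = 0.2335 → s = 4.2335

4.2335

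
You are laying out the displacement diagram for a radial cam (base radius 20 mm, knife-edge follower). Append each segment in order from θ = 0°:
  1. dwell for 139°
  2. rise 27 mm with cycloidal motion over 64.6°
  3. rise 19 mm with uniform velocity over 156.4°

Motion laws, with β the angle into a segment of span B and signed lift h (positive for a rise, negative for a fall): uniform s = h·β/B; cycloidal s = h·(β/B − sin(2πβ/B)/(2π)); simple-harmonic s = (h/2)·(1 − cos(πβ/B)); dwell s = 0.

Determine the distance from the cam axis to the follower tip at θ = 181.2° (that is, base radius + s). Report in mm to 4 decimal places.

seg 1 [0°–139°] dwell: s stays 0.0000
seg 2 [139°–203.6°] cycloidal, h=27: θ=181.2° here. β=42.2, B=64.6. 27·(0.6533 − sin(2π·0.6533)/(2π)) = 21.1651 → s = 21.1651
radial distance = base radius + s = 20 + 21.1651 = 41.1651

41.1651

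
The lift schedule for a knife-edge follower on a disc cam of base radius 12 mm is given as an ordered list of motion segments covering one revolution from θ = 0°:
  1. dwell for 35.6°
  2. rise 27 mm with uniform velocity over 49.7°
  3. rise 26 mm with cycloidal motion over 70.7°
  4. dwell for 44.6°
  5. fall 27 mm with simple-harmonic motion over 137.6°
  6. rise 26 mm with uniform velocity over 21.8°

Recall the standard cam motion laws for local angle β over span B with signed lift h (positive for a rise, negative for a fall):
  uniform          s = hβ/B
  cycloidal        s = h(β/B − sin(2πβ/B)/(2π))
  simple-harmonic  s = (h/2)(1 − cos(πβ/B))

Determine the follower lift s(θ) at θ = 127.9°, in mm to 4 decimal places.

seg 1 [0°–35.6°] dwell: s stays 0.0000
seg 2 [35.6°–85.3°] uniform, h=27: full span → s += 27 → s = 27.0000
seg 3 [85.3°–156°] cycloidal, h=26: θ=127.9° here. β=42.6, B=70.7. 26·(0.6025 − sin(2π·0.6025)/(2π)) = 18.1517 → s = 45.1517

45.1517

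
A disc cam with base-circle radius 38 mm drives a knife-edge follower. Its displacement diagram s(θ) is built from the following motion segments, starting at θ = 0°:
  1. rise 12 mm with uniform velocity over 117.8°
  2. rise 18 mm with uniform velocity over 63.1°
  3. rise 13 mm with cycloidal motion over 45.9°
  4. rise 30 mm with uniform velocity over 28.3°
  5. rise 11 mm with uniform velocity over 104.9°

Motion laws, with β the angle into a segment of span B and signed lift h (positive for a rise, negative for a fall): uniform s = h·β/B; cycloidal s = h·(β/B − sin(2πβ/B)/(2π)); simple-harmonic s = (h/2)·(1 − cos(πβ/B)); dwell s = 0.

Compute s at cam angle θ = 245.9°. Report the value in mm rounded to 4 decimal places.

seg 1 [0°–117.8°] uniform, h=12: full span → s += 12 → s = 12.0000
seg 2 [117.8°–180.9°] uniform, h=18: full span → s += 18 → s = 30.0000
seg 3 [180.9°–226.8°] cycloidal, h=13: full span → s += 13 → s = 43.0000
seg 4 [226.8°–255.1°] uniform, h=30: θ=245.9° here. β=19.1, B=28.3. 30·19.1/28.3 = 20.2473 → s = 63.2473

63.2473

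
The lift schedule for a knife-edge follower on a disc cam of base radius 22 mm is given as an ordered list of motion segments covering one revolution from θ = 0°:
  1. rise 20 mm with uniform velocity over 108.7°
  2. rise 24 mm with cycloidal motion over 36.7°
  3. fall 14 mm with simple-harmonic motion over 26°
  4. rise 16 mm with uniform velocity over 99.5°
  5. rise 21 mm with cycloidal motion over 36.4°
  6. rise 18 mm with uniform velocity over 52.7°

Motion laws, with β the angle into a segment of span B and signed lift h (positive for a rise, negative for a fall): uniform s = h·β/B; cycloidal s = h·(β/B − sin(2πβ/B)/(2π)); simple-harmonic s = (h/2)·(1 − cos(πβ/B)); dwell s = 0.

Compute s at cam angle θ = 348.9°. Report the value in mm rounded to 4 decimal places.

seg 1 [0°–108.7°] uniform, h=20: full span → s += 20 → s = 20.0000
seg 2 [108.7°–145.4°] cycloidal, h=24: full span → s += 24 → s = 44.0000
seg 3 [145.4°–171.4°] simple-harmonic, h=-14: full span → s += -14 → s = 30.0000
seg 4 [171.4°–270.9°] uniform, h=16: full span → s += 16 → s = 46.0000
seg 5 [270.9°–307.3°] cycloidal, h=21: full span → s += 21 → s = 67.0000
seg 6 [307.3°–360°] uniform, h=18: θ=348.9° here. β=41.6, B=52.7. 18·41.6/52.7 = 14.2087 → s = 81.2087

81.2087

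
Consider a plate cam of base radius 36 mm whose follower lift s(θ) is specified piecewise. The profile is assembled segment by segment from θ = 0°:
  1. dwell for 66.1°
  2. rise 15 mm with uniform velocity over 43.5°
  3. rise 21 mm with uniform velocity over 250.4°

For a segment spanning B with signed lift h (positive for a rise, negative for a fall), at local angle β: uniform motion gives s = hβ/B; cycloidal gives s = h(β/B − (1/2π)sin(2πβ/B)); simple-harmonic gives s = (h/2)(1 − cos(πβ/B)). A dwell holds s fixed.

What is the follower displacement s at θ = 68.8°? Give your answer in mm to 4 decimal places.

seg 1 [0°–66.1°] dwell: s stays 0.0000
seg 2 [66.1°–109.6°] uniform, h=15: θ=68.8° here. β=2.7, B=43.5. 15·2.7/43.5 = 0.9310 → s = 0.9310

0.9310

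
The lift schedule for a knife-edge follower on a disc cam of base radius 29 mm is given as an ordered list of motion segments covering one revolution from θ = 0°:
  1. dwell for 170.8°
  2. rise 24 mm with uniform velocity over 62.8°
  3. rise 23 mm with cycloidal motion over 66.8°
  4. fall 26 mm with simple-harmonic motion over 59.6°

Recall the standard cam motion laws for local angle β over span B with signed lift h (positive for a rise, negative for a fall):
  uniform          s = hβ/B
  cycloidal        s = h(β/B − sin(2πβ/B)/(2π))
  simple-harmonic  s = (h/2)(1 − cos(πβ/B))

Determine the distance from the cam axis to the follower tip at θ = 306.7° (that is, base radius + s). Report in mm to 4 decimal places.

seg 1 [0°–170.8°] dwell: s stays 0.0000
seg 2 [170.8°–233.6°] uniform, h=24: full span → s += 24 → s = 24.0000
seg 3 [233.6°–300.4°] cycloidal, h=23: full span → s += 23 → s = 47.0000
seg 4 [300.4°–360°] simple-harmonic, h=-26: θ=306.7° here. β=6.3, B=59.6. -26/2·(1 − cos(π·0.1057)) = -0.7102 → s = 46.2898
radial distance = base radius + s = 29 + 46.2898 = 75.2898

75.2898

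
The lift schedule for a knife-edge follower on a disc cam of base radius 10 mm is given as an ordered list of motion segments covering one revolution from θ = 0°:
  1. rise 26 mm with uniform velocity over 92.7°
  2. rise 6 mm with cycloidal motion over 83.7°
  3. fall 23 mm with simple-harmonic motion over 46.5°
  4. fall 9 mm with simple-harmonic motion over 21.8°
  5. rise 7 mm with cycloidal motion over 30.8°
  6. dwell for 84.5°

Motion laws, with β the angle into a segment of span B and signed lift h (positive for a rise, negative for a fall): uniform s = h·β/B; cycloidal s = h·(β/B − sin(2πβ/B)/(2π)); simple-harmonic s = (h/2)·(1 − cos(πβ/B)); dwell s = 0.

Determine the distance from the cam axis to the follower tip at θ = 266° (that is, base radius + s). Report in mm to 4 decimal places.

seg 1 [0°–92.7°] uniform, h=26: full span → s += 26 → s = 26.0000
seg 2 [92.7°–176.4°] cycloidal, h=6: full span → s += 6 → s = 32.0000
seg 3 [176.4°–222.9°] simple-harmonic, h=-23: full span → s += -23 → s = 9.0000
seg 4 [222.9°–244.7°] simple-harmonic, h=-9: full span → s += -9 → s = 0.0000
seg 5 [244.7°–275.5°] cycloidal, h=7: θ=266° here. β=21.3, B=30.8. 7·(0.6916 − sin(2π·0.6916)/(2π)) = 5.8807 → s = 5.8807
radial distance = base radius + s = 10 + 5.8807 = 15.8807

15.8807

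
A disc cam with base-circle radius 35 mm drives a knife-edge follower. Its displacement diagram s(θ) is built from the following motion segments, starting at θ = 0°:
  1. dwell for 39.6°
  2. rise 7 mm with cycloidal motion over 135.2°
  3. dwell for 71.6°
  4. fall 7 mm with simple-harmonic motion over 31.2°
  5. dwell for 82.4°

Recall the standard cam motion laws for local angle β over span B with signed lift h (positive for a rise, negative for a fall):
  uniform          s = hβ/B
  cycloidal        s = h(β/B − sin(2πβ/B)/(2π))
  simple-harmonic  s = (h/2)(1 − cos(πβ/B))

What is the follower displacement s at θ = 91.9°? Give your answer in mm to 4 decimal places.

seg 1 [0°–39.6°] dwell: s stays 0.0000
seg 2 [39.6°–174.8°] cycloidal, h=7: θ=91.9° here. β=52.3, B=135.2. 7·(0.3868 − sin(2π·0.3868)/(2π)) = 1.9808 → s = 1.9808

1.9808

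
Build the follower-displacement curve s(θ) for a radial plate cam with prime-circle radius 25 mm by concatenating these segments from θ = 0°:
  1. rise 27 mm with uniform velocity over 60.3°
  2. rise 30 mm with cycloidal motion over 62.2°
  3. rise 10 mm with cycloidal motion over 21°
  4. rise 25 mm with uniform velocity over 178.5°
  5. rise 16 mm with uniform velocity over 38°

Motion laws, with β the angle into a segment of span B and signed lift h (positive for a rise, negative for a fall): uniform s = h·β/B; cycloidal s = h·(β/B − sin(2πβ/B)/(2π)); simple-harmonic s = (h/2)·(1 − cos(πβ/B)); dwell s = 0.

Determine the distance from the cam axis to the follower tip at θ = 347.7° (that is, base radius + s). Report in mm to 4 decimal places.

seg 1 [0°–60.3°] uniform, h=27: full span → s += 27 → s = 27.0000
seg 2 [60.3°–122.5°] cycloidal, h=30: full span → s += 30 → s = 57.0000
seg 3 [122.5°–143.5°] cycloidal, h=10: full span → s += 10 → s = 67.0000
seg 4 [143.5°–322°] uniform, h=25: full span → s += 25 → s = 92.0000
seg 5 [322°–360°] uniform, h=16: θ=347.7° here. β=25.7, B=38. 16·25.7/38 = 10.8211 → s = 102.8211
radial distance = base radius + s = 25 + 102.8211 = 127.8211

127.8211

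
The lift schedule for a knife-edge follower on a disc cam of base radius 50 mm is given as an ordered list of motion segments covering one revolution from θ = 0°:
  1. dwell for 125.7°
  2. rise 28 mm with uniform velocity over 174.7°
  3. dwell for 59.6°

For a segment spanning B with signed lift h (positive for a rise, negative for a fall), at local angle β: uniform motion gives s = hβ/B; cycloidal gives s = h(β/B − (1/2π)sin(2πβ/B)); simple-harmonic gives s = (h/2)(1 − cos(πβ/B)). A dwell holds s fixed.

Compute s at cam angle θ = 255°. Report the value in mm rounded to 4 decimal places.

seg 1 [0°–125.7°] dwell: s stays 0.0000
seg 2 [125.7°–300.4°] uniform, h=28: θ=255° here. β=129.3, B=174.7. 28·129.3/174.7 = 20.7235 → s = 20.7235

20.7235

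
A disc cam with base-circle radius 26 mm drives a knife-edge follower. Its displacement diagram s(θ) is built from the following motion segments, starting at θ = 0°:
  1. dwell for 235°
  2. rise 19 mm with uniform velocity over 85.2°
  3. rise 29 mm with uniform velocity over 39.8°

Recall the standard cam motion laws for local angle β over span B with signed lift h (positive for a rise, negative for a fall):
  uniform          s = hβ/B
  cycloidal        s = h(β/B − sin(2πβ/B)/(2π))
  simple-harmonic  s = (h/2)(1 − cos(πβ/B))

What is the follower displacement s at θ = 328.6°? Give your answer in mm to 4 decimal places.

seg 1 [0°–235°] dwell: s stays 0.0000
seg 2 [235°–320.2°] uniform, h=19: full span → s += 19 → s = 19.0000
seg 3 [320.2°–360°] uniform, h=29: θ=328.6° here. β=8.4, B=39.8. 29·8.4/39.8 = 6.1206 → s = 25.1206

25.1206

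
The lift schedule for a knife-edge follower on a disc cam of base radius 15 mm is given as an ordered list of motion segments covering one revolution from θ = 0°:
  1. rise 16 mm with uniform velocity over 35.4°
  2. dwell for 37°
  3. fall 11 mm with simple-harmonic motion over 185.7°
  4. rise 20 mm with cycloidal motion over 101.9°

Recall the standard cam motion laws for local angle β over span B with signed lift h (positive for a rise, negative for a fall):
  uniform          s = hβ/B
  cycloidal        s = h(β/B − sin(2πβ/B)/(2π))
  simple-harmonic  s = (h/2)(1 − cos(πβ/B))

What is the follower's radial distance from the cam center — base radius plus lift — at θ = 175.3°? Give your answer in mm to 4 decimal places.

seg 1 [0°–35.4°] uniform, h=16: full span → s += 16 → s = 16.0000
seg 2 [35.4°–72.4°] dwell: s stays 16.0000
seg 3 [72.4°–258.1°] simple-harmonic, h=-11: θ=175.3° here. β=102.9, B=185.7. -11/2·(1 − cos(π·0.5541)) = -6.4306 → s = 9.5694
radial distance = base radius + s = 15 + 9.5694 = 24.5694

24.5694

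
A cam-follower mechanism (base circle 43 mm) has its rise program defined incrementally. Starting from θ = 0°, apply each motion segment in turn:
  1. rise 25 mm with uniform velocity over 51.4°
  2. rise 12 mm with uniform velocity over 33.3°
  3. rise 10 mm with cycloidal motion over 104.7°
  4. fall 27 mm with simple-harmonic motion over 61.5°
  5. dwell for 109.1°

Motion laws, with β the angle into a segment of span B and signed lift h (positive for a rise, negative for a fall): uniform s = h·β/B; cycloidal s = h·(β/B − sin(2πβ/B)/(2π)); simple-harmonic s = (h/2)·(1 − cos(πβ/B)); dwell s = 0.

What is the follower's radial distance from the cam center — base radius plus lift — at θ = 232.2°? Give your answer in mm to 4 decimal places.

seg 1 [0°–51.4°] uniform, h=25: full span → s += 25 → s = 25.0000
seg 2 [51.4°–84.7°] uniform, h=12: full span → s += 12 → s = 37.0000
seg 3 [84.7°–189.4°] cycloidal, h=10: full span → s += 10 → s = 47.0000
seg 4 [189.4°–250.9°] simple-harmonic, h=-27: θ=232.2° here. β=42.8, B=61.5. -27/2·(1 − cos(π·0.6959)) = -21.2950 → s = 25.7050
radial distance = base radius + s = 43 + 25.7050 = 68.7050

68.7050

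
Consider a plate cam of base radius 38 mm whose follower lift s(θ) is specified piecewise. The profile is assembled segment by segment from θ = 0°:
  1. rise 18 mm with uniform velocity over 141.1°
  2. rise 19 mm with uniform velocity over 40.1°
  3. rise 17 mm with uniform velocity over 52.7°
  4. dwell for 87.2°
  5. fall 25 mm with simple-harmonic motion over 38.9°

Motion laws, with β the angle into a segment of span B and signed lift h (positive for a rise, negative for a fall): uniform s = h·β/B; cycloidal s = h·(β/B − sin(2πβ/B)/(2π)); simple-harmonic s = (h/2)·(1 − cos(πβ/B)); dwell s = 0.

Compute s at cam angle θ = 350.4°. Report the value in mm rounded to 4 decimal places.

seg 1 [0°–141.1°] uniform, h=18: full span → s += 18 → s = 18.0000
seg 2 [141.1°–181.2°] uniform, h=19: full span → s += 19 → s = 37.0000
seg 3 [181.2°–233.9°] uniform, h=17: full span → s += 17 → s = 54.0000
seg 4 [233.9°–321.1°] dwell: s stays 54.0000
seg 5 [321.1°–360°] simple-harmonic, h=-25: θ=350.4° here. β=29.3, B=38.9. -25/2·(1 − cos(π·0.7532)) = -21.4276 → s = 32.5724

32.5724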